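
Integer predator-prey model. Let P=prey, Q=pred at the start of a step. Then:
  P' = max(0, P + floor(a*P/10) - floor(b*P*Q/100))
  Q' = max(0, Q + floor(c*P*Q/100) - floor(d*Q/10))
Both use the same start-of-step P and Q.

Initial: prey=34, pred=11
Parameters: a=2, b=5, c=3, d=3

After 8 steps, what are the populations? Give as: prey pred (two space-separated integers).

Step 1: prey: 34+6-18=22; pred: 11+11-3=19
Step 2: prey: 22+4-20=6; pred: 19+12-5=26
Step 3: prey: 6+1-7=0; pred: 26+4-7=23
Step 4: prey: 0+0-0=0; pred: 23+0-6=17
Step 5: prey: 0+0-0=0; pred: 17+0-5=12
Step 6: prey: 0+0-0=0; pred: 12+0-3=9
Step 7: prey: 0+0-0=0; pred: 9+0-2=7
Step 8: prey: 0+0-0=0; pred: 7+0-2=5

Answer: 0 5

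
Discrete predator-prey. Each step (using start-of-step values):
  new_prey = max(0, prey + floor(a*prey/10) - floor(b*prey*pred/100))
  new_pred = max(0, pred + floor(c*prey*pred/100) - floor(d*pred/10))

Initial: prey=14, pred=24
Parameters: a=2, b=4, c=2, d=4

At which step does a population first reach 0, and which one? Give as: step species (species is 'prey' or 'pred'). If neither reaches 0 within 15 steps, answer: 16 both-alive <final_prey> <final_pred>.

Step 1: prey: 14+2-13=3; pred: 24+6-9=21
Step 2: prey: 3+0-2=1; pred: 21+1-8=14
Step 3: prey: 1+0-0=1; pred: 14+0-5=9
Step 4: prey: 1+0-0=1; pred: 9+0-3=6
Step 5: prey: 1+0-0=1; pred: 6+0-2=4
Step 6: prey: 1+0-0=1; pred: 4+0-1=3
Step 7: prey: 1+0-0=1; pred: 3+0-1=2
Step 8: prey: 1+0-0=1; pred: 2+0-0=2
Steps 9-15: state stable at prey=1, pred=2 (no change)
No extinction within 15 steps

Answer: 16 both-alive 1 2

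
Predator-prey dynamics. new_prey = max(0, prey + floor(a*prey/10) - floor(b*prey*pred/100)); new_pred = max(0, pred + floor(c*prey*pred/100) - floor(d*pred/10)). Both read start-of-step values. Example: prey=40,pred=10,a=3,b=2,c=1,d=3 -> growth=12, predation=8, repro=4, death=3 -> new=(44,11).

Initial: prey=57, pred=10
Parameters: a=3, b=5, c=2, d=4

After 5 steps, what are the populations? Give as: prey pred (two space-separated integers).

Step 1: prey: 57+17-28=46; pred: 10+11-4=17
Step 2: prey: 46+13-39=20; pred: 17+15-6=26
Step 3: prey: 20+6-26=0; pred: 26+10-10=26
Step 4: prey: 0+0-0=0; pred: 26+0-10=16
Step 5: prey: 0+0-0=0; pred: 16+0-6=10

Answer: 0 10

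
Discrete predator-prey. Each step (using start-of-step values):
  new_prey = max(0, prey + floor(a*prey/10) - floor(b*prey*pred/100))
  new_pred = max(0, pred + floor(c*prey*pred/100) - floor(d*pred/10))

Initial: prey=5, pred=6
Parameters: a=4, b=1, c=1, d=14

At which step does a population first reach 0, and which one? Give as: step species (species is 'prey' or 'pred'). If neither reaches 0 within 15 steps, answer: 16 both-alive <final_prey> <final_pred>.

Step 1: prey: 5+2-0=7; pred: 6+0-8=0
First extinction: pred at step 1

Answer: 1 pred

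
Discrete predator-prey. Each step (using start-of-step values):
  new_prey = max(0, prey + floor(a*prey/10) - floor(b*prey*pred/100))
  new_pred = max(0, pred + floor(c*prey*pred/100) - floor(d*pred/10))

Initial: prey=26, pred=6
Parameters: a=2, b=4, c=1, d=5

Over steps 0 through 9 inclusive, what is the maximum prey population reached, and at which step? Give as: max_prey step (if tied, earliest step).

Answer: 66 9

Derivation:
Step 1: prey: 26+5-6=25; pred: 6+1-3=4
Step 2: prey: 25+5-4=26; pred: 4+1-2=3
Step 3: prey: 26+5-3=28; pred: 3+0-1=2
Step 4: prey: 28+5-2=31; pred: 2+0-1=1
Step 5: prey: 31+6-1=36; pred: 1+0-0=1
Step 6: prey: 36+7-1=42; pred: 1+0-0=1
Step 7: prey: 42+8-1=49; pred: 1+0-0=1
Step 8: prey: 49+9-1=57; pred: 1+0-0=1
Step 9: prey: 57+11-2=66; pred: 1+0-0=1
Max prey = 66 at step 9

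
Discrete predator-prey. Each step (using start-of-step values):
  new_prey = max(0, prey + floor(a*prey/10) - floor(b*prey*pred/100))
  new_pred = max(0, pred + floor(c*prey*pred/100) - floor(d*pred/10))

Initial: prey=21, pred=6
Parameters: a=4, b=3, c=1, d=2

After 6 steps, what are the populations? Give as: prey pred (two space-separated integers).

Answer: 63 13

Derivation:
Step 1: prey: 21+8-3=26; pred: 6+1-1=6
Step 2: prey: 26+10-4=32; pred: 6+1-1=6
Step 3: prey: 32+12-5=39; pred: 6+1-1=6
Step 4: prey: 39+15-7=47; pred: 6+2-1=7
Step 5: prey: 47+18-9=56; pred: 7+3-1=9
Step 6: prey: 56+22-15=63; pred: 9+5-1=13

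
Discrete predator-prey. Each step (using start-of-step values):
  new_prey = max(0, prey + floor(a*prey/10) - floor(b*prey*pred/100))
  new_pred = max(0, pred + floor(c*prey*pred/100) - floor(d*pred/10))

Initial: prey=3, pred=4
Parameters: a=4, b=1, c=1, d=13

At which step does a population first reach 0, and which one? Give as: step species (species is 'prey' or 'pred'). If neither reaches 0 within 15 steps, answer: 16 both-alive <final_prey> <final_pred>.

Answer: 1 pred

Derivation:
Step 1: prey: 3+1-0=4; pred: 4+0-5=0
First extinction: pred at step 1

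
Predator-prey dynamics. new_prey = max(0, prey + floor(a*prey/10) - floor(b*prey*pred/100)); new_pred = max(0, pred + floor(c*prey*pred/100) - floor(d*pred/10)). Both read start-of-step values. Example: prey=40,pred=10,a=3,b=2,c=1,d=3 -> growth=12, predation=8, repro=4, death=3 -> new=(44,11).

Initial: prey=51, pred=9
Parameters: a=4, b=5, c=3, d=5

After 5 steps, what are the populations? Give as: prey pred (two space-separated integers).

Answer: 0 11

Derivation:
Step 1: prey: 51+20-22=49; pred: 9+13-4=18
Step 2: prey: 49+19-44=24; pred: 18+26-9=35
Step 3: prey: 24+9-42=0; pred: 35+25-17=43
Step 4: prey: 0+0-0=0; pred: 43+0-21=22
Step 5: prey: 0+0-0=0; pred: 22+0-11=11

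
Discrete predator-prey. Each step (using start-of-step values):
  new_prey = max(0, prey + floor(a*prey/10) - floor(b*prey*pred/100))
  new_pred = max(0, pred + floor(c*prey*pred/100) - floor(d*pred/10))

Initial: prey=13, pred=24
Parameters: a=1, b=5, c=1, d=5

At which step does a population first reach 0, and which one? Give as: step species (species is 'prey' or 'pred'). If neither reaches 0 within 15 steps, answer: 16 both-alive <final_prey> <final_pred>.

Answer: 1 prey

Derivation:
Step 1: prey: 13+1-15=0; pred: 24+3-12=15
First extinction: prey at step 1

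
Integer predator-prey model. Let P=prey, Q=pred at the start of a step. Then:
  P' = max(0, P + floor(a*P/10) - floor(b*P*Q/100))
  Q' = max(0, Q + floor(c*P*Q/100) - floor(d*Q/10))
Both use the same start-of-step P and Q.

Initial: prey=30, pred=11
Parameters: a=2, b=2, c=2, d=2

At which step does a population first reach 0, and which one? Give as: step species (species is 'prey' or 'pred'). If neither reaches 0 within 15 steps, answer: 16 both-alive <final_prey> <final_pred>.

Answer: 16 both-alive 1 7

Derivation:
Step 1: prey: 30+6-6=30; pred: 11+6-2=15
Step 2: prey: 30+6-9=27; pred: 15+9-3=21
Step 3: prey: 27+5-11=21; pred: 21+11-4=28
Step 4: prey: 21+4-11=14; pred: 28+11-5=34
Step 5: prey: 14+2-9=7; pred: 34+9-6=37
Step 6: prey: 7+1-5=3; pred: 37+5-7=35
Step 7: prey: 3+0-2=1; pred: 35+2-7=30
Step 8: prey: 1+0-0=1; pred: 30+0-6=24
Step 9: prey: 1+0-0=1; pred: 24+0-4=20
Step 10: prey: 1+0-0=1; pred: 20+0-4=16
Step 11: prey: 1+0-0=1; pred: 16+0-3=13
Step 12: prey: 1+0-0=1; pred: 13+0-2=11
Step 13: prey: 1+0-0=1; pred: 11+0-2=9
Step 14: prey: 1+0-0=1; pred: 9+0-1=8
Step 15: prey: 1+0-0=1; pred: 8+0-1=7
No extinction within 15 steps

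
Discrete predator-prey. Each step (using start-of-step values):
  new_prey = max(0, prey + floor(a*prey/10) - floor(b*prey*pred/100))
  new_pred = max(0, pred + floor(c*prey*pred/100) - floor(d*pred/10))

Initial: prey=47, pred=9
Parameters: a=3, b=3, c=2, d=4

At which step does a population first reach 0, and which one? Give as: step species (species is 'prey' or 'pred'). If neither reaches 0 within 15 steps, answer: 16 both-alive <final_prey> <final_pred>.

Step 1: prey: 47+14-12=49; pred: 9+8-3=14
Step 2: prey: 49+14-20=43; pred: 14+13-5=22
Step 3: prey: 43+12-28=27; pred: 22+18-8=32
Step 4: prey: 27+8-25=10; pred: 32+17-12=37
Step 5: prey: 10+3-11=2; pred: 37+7-14=30
Step 6: prey: 2+0-1=1; pred: 30+1-12=19
Step 7: prey: 1+0-0=1; pred: 19+0-7=12
Step 8: prey: 1+0-0=1; pred: 12+0-4=8
Step 9: prey: 1+0-0=1; pred: 8+0-3=5
Step 10: prey: 1+0-0=1; pred: 5+0-2=3
Step 11: prey: 1+0-0=1; pred: 3+0-1=2
Step 12: prey: 1+0-0=1; pred: 2+0-0=2
Steps 13-15: state stable at prey=1, pred=2 (no change)
No extinction within 15 steps

Answer: 16 both-alive 1 2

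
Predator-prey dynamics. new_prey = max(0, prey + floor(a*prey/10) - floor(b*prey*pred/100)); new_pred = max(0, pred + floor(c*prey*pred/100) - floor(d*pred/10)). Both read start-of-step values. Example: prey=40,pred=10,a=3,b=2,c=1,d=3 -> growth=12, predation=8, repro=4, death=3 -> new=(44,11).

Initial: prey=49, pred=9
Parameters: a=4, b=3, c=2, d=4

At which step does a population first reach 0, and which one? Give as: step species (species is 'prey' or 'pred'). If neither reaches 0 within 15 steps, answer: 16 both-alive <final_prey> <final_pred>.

Step 1: prey: 49+19-13=55; pred: 9+8-3=14
Step 2: prey: 55+22-23=54; pred: 14+15-5=24
Step 3: prey: 54+21-38=37; pred: 24+25-9=40
Step 4: prey: 37+14-44=7; pred: 40+29-16=53
Step 5: prey: 7+2-11=0; pred: 53+7-21=39
First extinction: prey at step 5

Answer: 5 prey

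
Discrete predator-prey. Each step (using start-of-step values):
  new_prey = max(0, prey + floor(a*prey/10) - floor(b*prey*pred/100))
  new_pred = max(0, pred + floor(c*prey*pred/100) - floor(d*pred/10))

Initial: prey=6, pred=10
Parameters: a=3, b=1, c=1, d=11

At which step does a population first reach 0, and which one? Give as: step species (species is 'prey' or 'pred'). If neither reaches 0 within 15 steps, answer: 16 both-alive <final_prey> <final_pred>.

Step 1: prey: 6+1-0=7; pred: 10+0-11=0
First extinction: pred at step 1

Answer: 1 pred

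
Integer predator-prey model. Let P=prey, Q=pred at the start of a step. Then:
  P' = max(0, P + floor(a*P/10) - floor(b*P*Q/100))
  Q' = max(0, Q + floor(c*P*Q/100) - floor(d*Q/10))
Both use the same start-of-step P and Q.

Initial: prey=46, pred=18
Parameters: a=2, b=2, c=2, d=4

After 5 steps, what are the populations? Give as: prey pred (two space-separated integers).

Answer: 2 23

Derivation:
Step 1: prey: 46+9-16=39; pred: 18+16-7=27
Step 2: prey: 39+7-21=25; pred: 27+21-10=38
Step 3: prey: 25+5-19=11; pred: 38+19-15=42
Step 4: prey: 11+2-9=4; pred: 42+9-16=35
Step 5: prey: 4+0-2=2; pred: 35+2-14=23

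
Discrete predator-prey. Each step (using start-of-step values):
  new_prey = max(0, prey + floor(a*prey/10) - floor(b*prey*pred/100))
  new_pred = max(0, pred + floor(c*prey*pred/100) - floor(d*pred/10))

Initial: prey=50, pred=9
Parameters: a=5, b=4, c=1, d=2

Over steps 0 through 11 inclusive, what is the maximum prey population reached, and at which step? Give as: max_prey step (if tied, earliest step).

Answer: 58 2

Derivation:
Step 1: prey: 50+25-18=57; pred: 9+4-1=12
Step 2: prey: 57+28-27=58; pred: 12+6-2=16
Step 3: prey: 58+29-37=50; pred: 16+9-3=22
Step 4: prey: 50+25-44=31; pred: 22+11-4=29
Step 5: prey: 31+15-35=11; pred: 29+8-5=32
Step 6: prey: 11+5-14=2; pred: 32+3-6=29
Step 7: prey: 2+1-2=1; pred: 29+0-5=24
Step 8: prey: 1+0-0=1; pred: 24+0-4=20
Step 9: prey: 1+0-0=1; pred: 20+0-4=16
Step 10: prey: 1+0-0=1; pred: 16+0-3=13
Step 11: prey: 1+0-0=1; pred: 13+0-2=11
Max prey = 58 at step 2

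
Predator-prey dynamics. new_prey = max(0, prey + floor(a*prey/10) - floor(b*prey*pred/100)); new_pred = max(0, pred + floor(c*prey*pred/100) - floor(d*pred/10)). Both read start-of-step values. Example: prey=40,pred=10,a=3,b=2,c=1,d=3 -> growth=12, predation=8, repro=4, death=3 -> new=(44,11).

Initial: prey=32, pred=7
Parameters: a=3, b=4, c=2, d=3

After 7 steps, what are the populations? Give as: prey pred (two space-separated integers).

Answer: 3 13

Derivation:
Step 1: prey: 32+9-8=33; pred: 7+4-2=9
Step 2: prey: 33+9-11=31; pred: 9+5-2=12
Step 3: prey: 31+9-14=26; pred: 12+7-3=16
Step 4: prey: 26+7-16=17; pred: 16+8-4=20
Step 5: prey: 17+5-13=9; pred: 20+6-6=20
Step 6: prey: 9+2-7=4; pred: 20+3-6=17
Step 7: prey: 4+1-2=3; pred: 17+1-5=13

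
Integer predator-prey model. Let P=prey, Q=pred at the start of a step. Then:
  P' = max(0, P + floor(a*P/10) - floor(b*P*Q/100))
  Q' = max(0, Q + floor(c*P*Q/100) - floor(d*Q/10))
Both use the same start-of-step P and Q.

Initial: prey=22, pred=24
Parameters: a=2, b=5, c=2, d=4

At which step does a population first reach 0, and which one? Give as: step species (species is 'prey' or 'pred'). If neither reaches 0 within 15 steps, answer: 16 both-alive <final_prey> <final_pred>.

Answer: 1 prey

Derivation:
Step 1: prey: 22+4-26=0; pred: 24+10-9=25
First extinction: prey at step 1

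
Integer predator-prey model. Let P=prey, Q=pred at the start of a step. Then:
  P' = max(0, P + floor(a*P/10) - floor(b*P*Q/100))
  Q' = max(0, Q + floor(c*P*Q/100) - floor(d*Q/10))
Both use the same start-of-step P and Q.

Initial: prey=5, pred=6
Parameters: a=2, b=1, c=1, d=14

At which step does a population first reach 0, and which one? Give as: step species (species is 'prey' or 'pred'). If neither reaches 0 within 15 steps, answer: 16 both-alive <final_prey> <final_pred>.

Answer: 1 pred

Derivation:
Step 1: prey: 5+1-0=6; pred: 6+0-8=0
First extinction: pred at step 1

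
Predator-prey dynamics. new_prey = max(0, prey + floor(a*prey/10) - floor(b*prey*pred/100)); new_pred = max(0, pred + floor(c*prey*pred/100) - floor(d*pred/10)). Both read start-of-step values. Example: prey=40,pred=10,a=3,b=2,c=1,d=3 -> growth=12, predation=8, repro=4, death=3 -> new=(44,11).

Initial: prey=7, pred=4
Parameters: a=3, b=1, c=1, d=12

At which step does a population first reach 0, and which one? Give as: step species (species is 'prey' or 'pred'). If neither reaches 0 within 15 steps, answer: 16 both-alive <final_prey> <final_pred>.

Step 1: prey: 7+2-0=9; pred: 4+0-4=0
First extinction: pred at step 1

Answer: 1 pred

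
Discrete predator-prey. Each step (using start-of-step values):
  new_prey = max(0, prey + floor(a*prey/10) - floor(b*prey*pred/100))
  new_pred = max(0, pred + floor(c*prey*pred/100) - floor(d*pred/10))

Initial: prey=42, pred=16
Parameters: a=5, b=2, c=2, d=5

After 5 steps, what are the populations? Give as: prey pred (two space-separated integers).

Answer: 1 69

Derivation:
Step 1: prey: 42+21-13=50; pred: 16+13-8=21
Step 2: prey: 50+25-21=54; pred: 21+21-10=32
Step 3: prey: 54+27-34=47; pred: 32+34-16=50
Step 4: prey: 47+23-47=23; pred: 50+47-25=72
Step 5: prey: 23+11-33=1; pred: 72+33-36=69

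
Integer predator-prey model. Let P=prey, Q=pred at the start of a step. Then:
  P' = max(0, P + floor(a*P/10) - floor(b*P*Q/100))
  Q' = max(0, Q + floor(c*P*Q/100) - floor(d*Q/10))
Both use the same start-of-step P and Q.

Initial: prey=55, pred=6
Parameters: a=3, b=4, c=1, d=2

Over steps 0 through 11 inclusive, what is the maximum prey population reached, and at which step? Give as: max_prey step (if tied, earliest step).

Answer: 58 1

Derivation:
Step 1: prey: 55+16-13=58; pred: 6+3-1=8
Step 2: prey: 58+17-18=57; pred: 8+4-1=11
Step 3: prey: 57+17-25=49; pred: 11+6-2=15
Step 4: prey: 49+14-29=34; pred: 15+7-3=19
Step 5: prey: 34+10-25=19; pred: 19+6-3=22
Step 6: prey: 19+5-16=8; pred: 22+4-4=22
Step 7: prey: 8+2-7=3; pred: 22+1-4=19
Step 8: prey: 3+0-2=1; pred: 19+0-3=16
Step 9: prey: 1+0-0=1; pred: 16+0-3=13
Step 10: prey: 1+0-0=1; pred: 13+0-2=11
Step 11: prey: 1+0-0=1; pred: 11+0-2=9
Max prey = 58 at step 1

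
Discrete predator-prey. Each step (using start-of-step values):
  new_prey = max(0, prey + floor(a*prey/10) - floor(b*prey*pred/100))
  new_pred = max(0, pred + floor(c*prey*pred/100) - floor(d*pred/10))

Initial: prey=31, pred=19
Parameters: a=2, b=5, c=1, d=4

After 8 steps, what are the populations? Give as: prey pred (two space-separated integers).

Step 1: prey: 31+6-29=8; pred: 19+5-7=17
Step 2: prey: 8+1-6=3; pred: 17+1-6=12
Step 3: prey: 3+0-1=2; pred: 12+0-4=8
Step 4: prey: 2+0-0=2; pred: 8+0-3=5
Step 5: prey: 2+0-0=2; pred: 5+0-2=3
Step 6: prey: 2+0-0=2; pred: 3+0-1=2
Step 7: prey: 2+0-0=2; pred: 2+0-0=2
Step 8: prey: 2+0-0=2; pred: 2+0-0=2

Answer: 2 2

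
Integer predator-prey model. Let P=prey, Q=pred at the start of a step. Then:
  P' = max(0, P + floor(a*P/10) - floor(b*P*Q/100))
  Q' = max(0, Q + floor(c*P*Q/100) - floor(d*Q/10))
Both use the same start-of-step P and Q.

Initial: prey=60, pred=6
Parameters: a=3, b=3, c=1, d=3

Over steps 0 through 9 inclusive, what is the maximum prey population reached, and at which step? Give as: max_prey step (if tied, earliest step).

Step 1: prey: 60+18-10=68; pred: 6+3-1=8
Step 2: prey: 68+20-16=72; pred: 8+5-2=11
Step 3: prey: 72+21-23=70; pred: 11+7-3=15
Step 4: prey: 70+21-31=60; pred: 15+10-4=21
Step 5: prey: 60+18-37=41; pred: 21+12-6=27
Step 6: prey: 41+12-33=20; pred: 27+11-8=30
Step 7: prey: 20+6-18=8; pred: 30+6-9=27
Step 8: prey: 8+2-6=4; pred: 27+2-8=21
Step 9: prey: 4+1-2=3; pred: 21+0-6=15
Max prey = 72 at step 2

Answer: 72 2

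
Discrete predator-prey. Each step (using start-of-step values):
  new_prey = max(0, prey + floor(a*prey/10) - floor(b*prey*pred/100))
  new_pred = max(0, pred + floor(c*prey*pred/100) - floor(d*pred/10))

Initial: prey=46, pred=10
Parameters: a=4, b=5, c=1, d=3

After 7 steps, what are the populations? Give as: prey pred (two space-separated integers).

Answer: 12 8

Derivation:
Step 1: prey: 46+18-23=41; pred: 10+4-3=11
Step 2: prey: 41+16-22=35; pred: 11+4-3=12
Step 3: prey: 35+14-21=28; pred: 12+4-3=13
Step 4: prey: 28+11-18=21; pred: 13+3-3=13
Step 5: prey: 21+8-13=16; pred: 13+2-3=12
Step 6: prey: 16+6-9=13; pred: 12+1-3=10
Step 7: prey: 13+5-6=12; pred: 10+1-3=8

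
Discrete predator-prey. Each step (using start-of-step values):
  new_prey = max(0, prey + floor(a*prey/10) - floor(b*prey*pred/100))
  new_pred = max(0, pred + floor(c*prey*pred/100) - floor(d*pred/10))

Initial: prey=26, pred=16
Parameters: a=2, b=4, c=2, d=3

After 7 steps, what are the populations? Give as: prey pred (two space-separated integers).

Answer: 2 5

Derivation:
Step 1: prey: 26+5-16=15; pred: 16+8-4=20
Step 2: prey: 15+3-12=6; pred: 20+6-6=20
Step 3: prey: 6+1-4=3; pred: 20+2-6=16
Step 4: prey: 3+0-1=2; pred: 16+0-4=12
Step 5: prey: 2+0-0=2; pred: 12+0-3=9
Step 6: prey: 2+0-0=2; pred: 9+0-2=7
Step 7: prey: 2+0-0=2; pred: 7+0-2=5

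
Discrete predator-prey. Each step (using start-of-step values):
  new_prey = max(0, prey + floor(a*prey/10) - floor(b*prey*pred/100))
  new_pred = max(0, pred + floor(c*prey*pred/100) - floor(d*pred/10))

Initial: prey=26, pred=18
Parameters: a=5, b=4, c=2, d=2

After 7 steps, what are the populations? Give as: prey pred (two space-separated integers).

Answer: 0 13

Derivation:
Step 1: prey: 26+13-18=21; pred: 18+9-3=24
Step 2: prey: 21+10-20=11; pred: 24+10-4=30
Step 3: prey: 11+5-13=3; pred: 30+6-6=30
Step 4: prey: 3+1-3=1; pred: 30+1-6=25
Step 5: prey: 1+0-1=0; pred: 25+0-5=20
Step 6: prey: 0+0-0=0; pred: 20+0-4=16
Step 7: prey: 0+0-0=0; pred: 16+0-3=13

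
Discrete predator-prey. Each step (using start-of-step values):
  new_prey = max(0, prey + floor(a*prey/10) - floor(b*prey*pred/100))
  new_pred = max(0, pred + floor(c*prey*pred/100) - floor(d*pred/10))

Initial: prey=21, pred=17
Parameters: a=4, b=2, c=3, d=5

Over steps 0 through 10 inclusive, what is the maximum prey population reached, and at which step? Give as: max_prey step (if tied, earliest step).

Answer: 22 1

Derivation:
Step 1: prey: 21+8-7=22; pred: 17+10-8=19
Step 2: prey: 22+8-8=22; pred: 19+12-9=22
Step 3: prey: 22+8-9=21; pred: 22+14-11=25
Step 4: prey: 21+8-10=19; pred: 25+15-12=28
Step 5: prey: 19+7-10=16; pred: 28+15-14=29
Step 6: prey: 16+6-9=13; pred: 29+13-14=28
Step 7: prey: 13+5-7=11; pred: 28+10-14=24
Step 8: prey: 11+4-5=10; pred: 24+7-12=19
Step 9: prey: 10+4-3=11; pred: 19+5-9=15
Step 10: prey: 11+4-3=12; pred: 15+4-7=12
Max prey = 22 at step 1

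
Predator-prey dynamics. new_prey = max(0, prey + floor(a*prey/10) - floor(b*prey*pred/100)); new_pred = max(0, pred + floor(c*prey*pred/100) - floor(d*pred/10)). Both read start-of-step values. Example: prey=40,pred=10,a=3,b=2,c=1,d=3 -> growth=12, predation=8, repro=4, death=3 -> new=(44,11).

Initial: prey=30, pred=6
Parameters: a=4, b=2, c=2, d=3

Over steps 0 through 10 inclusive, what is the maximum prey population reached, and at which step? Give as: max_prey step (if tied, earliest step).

Answer: 56 3

Derivation:
Step 1: prey: 30+12-3=39; pred: 6+3-1=8
Step 2: prey: 39+15-6=48; pred: 8+6-2=12
Step 3: prey: 48+19-11=56; pred: 12+11-3=20
Step 4: prey: 56+22-22=56; pred: 20+22-6=36
Step 5: prey: 56+22-40=38; pred: 36+40-10=66
Step 6: prey: 38+15-50=3; pred: 66+50-19=97
Step 7: prey: 3+1-5=0; pred: 97+5-29=73
Step 8: prey: 0+0-0=0; pred: 73+0-21=52
Step 9: prey: 0+0-0=0; pred: 52+0-15=37
Step 10: prey: 0+0-0=0; pred: 37+0-11=26
Max prey = 56 at step 3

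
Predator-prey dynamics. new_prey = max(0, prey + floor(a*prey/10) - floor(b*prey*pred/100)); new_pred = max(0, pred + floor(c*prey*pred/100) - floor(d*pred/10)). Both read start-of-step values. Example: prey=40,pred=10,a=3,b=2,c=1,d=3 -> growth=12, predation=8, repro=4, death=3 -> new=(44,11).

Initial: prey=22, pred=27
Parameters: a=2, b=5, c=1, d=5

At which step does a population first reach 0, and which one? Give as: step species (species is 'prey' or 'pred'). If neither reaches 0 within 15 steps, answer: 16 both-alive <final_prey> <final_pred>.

Step 1: prey: 22+4-29=0; pred: 27+5-13=19
First extinction: prey at step 1

Answer: 1 prey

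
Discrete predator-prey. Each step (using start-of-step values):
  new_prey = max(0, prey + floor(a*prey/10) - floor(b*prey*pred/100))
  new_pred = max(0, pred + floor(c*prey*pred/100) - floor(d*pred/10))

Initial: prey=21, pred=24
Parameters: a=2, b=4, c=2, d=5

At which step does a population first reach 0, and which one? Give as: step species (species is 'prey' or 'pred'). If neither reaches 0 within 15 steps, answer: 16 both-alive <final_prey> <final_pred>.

Step 1: prey: 21+4-20=5; pred: 24+10-12=22
Step 2: prey: 5+1-4=2; pred: 22+2-11=13
Step 3: prey: 2+0-1=1; pred: 13+0-6=7
Step 4: prey: 1+0-0=1; pred: 7+0-3=4
Step 5: prey: 1+0-0=1; pred: 4+0-2=2
Step 6: prey: 1+0-0=1; pred: 2+0-1=1
Step 7: prey: 1+0-0=1; pred: 1+0-0=1
Steps 8-15: state stable at prey=1, pred=1 (no change)
No extinction within 15 steps

Answer: 16 both-alive 1 1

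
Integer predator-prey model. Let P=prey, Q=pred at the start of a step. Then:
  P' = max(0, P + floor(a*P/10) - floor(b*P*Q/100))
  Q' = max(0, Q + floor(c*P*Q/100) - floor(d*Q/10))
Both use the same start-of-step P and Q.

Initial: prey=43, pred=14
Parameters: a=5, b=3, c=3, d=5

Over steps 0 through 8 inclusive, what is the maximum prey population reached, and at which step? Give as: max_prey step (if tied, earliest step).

Step 1: prey: 43+21-18=46; pred: 14+18-7=25
Step 2: prey: 46+23-34=35; pred: 25+34-12=47
Step 3: prey: 35+17-49=3; pred: 47+49-23=73
Step 4: prey: 3+1-6=0; pred: 73+6-36=43
Step 5: prey: 0+0-0=0; pred: 43+0-21=22
Step 6: prey: 0+0-0=0; pred: 22+0-11=11
Step 7: prey: 0+0-0=0; pred: 11+0-5=6
Step 8: prey: 0+0-0=0; pred: 6+0-3=3
Max prey = 46 at step 1

Answer: 46 1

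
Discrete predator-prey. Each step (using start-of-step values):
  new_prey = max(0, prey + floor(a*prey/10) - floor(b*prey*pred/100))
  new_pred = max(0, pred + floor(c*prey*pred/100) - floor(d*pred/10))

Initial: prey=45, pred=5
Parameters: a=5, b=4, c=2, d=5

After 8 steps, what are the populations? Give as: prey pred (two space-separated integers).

Answer: 0 8

Derivation:
Step 1: prey: 45+22-9=58; pred: 5+4-2=7
Step 2: prey: 58+29-16=71; pred: 7+8-3=12
Step 3: prey: 71+35-34=72; pred: 12+17-6=23
Step 4: prey: 72+36-66=42; pred: 23+33-11=45
Step 5: prey: 42+21-75=0; pred: 45+37-22=60
Step 6: prey: 0+0-0=0; pred: 60+0-30=30
Step 7: prey: 0+0-0=0; pred: 30+0-15=15
Step 8: prey: 0+0-0=0; pred: 15+0-7=8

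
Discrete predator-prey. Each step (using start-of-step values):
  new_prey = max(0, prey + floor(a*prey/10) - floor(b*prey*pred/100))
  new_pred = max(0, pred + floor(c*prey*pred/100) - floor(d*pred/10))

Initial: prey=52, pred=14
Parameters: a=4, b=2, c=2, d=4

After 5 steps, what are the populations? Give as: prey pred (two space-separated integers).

Step 1: prey: 52+20-14=58; pred: 14+14-5=23
Step 2: prey: 58+23-26=55; pred: 23+26-9=40
Step 3: prey: 55+22-44=33; pred: 40+44-16=68
Step 4: prey: 33+13-44=2; pred: 68+44-27=85
Step 5: prey: 2+0-3=0; pred: 85+3-34=54

Answer: 0 54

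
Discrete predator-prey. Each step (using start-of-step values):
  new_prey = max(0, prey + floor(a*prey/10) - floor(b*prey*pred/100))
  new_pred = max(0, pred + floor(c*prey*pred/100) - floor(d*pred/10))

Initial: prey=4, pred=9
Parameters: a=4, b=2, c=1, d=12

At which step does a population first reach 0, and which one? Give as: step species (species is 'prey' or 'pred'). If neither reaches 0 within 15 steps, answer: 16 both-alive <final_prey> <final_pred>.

Step 1: prey: 4+1-0=5; pred: 9+0-10=0
First extinction: pred at step 1

Answer: 1 pred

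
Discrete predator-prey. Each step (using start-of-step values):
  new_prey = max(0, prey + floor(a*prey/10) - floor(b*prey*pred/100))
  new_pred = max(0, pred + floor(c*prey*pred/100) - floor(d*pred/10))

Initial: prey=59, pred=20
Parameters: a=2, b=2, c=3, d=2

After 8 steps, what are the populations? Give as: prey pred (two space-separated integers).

Answer: 0 40

Derivation:
Step 1: prey: 59+11-23=47; pred: 20+35-4=51
Step 2: prey: 47+9-47=9; pred: 51+71-10=112
Step 3: prey: 9+1-20=0; pred: 112+30-22=120
Step 4: prey: 0+0-0=0; pred: 120+0-24=96
Step 5: prey: 0+0-0=0; pred: 96+0-19=77
Step 6: prey: 0+0-0=0; pred: 77+0-15=62
Step 7: prey: 0+0-0=0; pred: 62+0-12=50
Step 8: prey: 0+0-0=0; pred: 50+0-10=40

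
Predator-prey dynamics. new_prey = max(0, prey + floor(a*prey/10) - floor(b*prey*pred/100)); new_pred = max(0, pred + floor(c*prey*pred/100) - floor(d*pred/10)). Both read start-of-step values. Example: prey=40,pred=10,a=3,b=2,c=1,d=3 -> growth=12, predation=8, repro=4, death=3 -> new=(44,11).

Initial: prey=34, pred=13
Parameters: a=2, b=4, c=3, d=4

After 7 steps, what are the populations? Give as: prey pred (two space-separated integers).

Step 1: prey: 34+6-17=23; pred: 13+13-5=21
Step 2: prey: 23+4-19=8; pred: 21+14-8=27
Step 3: prey: 8+1-8=1; pred: 27+6-10=23
Step 4: prey: 1+0-0=1; pred: 23+0-9=14
Step 5: prey: 1+0-0=1; pred: 14+0-5=9
Step 6: prey: 1+0-0=1; pred: 9+0-3=6
Step 7: prey: 1+0-0=1; pred: 6+0-2=4

Answer: 1 4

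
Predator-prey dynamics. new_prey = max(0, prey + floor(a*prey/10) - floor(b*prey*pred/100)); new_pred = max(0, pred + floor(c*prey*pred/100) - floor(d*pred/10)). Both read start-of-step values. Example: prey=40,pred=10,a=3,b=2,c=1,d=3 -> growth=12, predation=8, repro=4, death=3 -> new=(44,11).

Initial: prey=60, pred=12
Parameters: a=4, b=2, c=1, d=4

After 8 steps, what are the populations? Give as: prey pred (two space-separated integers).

Answer: 5 27

Derivation:
Step 1: prey: 60+24-14=70; pred: 12+7-4=15
Step 2: prey: 70+28-21=77; pred: 15+10-6=19
Step 3: prey: 77+30-29=78; pred: 19+14-7=26
Step 4: prey: 78+31-40=69; pred: 26+20-10=36
Step 5: prey: 69+27-49=47; pred: 36+24-14=46
Step 6: prey: 47+18-43=22; pred: 46+21-18=49
Step 7: prey: 22+8-21=9; pred: 49+10-19=40
Step 8: prey: 9+3-7=5; pred: 40+3-16=27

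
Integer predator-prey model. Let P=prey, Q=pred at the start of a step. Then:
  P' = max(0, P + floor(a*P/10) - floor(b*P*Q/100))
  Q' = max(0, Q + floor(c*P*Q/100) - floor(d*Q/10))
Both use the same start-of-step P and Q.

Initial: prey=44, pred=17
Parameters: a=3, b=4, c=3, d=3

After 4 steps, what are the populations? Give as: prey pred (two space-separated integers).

Step 1: prey: 44+13-29=28; pred: 17+22-5=34
Step 2: prey: 28+8-38=0; pred: 34+28-10=52
Step 3: prey: 0+0-0=0; pred: 52+0-15=37
Step 4: prey: 0+0-0=0; pred: 37+0-11=26

Answer: 0 26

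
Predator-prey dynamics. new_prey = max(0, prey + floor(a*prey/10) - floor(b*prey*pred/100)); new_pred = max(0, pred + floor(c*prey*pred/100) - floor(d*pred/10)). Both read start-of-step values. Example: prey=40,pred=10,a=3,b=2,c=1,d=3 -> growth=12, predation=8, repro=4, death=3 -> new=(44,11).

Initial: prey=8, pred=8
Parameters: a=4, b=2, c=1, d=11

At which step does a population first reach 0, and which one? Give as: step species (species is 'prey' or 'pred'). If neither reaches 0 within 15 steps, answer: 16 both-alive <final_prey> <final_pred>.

Step 1: prey: 8+3-1=10; pred: 8+0-8=0
First extinction: pred at step 1

Answer: 1 pred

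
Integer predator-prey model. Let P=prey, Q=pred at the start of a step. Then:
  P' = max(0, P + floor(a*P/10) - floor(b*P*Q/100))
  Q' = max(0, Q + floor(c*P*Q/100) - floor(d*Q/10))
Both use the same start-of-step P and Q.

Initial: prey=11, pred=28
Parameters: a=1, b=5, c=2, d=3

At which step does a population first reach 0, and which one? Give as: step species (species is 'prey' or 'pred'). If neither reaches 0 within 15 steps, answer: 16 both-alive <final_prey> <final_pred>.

Answer: 1 prey

Derivation:
Step 1: prey: 11+1-15=0; pred: 28+6-8=26
First extinction: prey at step 1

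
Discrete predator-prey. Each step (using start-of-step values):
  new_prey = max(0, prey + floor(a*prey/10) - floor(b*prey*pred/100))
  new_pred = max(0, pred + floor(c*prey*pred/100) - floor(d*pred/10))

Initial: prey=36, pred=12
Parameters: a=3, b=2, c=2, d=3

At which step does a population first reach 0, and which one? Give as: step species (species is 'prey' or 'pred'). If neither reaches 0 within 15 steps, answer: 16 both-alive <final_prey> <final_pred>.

Answer: 16 both-alive 1 3

Derivation:
Step 1: prey: 36+10-8=38; pred: 12+8-3=17
Step 2: prey: 38+11-12=37; pred: 17+12-5=24
Step 3: prey: 37+11-17=31; pred: 24+17-7=34
Step 4: prey: 31+9-21=19; pred: 34+21-10=45
Step 5: prey: 19+5-17=7; pred: 45+17-13=49
Step 6: prey: 7+2-6=3; pred: 49+6-14=41
Step 7: prey: 3+0-2=1; pred: 41+2-12=31
Step 8: prey: 1+0-0=1; pred: 31+0-9=22
Step 9: prey: 1+0-0=1; pred: 22+0-6=16
Step 10: prey: 1+0-0=1; pred: 16+0-4=12
Step 11: prey: 1+0-0=1; pred: 12+0-3=9
Step 12: prey: 1+0-0=1; pred: 9+0-2=7
Step 13: prey: 1+0-0=1; pred: 7+0-2=5
Step 14: prey: 1+0-0=1; pred: 5+0-1=4
Step 15: prey: 1+0-0=1; pred: 4+0-1=3
No extinction within 15 steps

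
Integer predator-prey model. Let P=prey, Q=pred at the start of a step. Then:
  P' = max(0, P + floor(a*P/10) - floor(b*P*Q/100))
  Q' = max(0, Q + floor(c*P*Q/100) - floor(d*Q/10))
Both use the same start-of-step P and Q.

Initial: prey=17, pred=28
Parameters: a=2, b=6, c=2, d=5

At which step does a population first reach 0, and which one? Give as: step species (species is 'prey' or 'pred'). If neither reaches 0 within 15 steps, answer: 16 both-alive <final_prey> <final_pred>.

Step 1: prey: 17+3-28=0; pred: 28+9-14=23
First extinction: prey at step 1

Answer: 1 prey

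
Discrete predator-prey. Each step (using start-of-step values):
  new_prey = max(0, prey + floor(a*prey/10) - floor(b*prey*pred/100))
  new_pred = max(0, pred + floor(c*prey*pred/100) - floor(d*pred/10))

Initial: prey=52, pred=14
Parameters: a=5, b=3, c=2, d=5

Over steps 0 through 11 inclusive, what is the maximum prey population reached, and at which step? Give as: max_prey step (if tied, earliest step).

Step 1: prey: 52+26-21=57; pred: 14+14-7=21
Step 2: prey: 57+28-35=50; pred: 21+23-10=34
Step 3: prey: 50+25-51=24; pred: 34+34-17=51
Step 4: prey: 24+12-36=0; pred: 51+24-25=50
Step 5: prey: 0+0-0=0; pred: 50+0-25=25
Step 6: prey: 0+0-0=0; pred: 25+0-12=13
Step 7: prey: 0+0-0=0; pred: 13+0-6=7
Step 8: prey: 0+0-0=0; pred: 7+0-3=4
Step 9: prey: 0+0-0=0; pred: 4+0-2=2
Step 10: prey: 0+0-0=0; pred: 2+0-1=1
Step 11: prey: 0+0-0=0; pred: 1+0-0=1
Max prey = 57 at step 1

Answer: 57 1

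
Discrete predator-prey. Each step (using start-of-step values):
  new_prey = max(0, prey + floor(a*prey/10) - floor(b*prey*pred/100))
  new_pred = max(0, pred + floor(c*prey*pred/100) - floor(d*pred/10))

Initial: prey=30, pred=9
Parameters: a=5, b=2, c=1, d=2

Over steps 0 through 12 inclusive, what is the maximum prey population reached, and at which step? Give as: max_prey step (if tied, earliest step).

Answer: 82 5

Derivation:
Step 1: prey: 30+15-5=40; pred: 9+2-1=10
Step 2: prey: 40+20-8=52; pred: 10+4-2=12
Step 3: prey: 52+26-12=66; pred: 12+6-2=16
Step 4: prey: 66+33-21=78; pred: 16+10-3=23
Step 5: prey: 78+39-35=82; pred: 23+17-4=36
Step 6: prey: 82+41-59=64; pred: 36+29-7=58
Step 7: prey: 64+32-74=22; pred: 58+37-11=84
Step 8: prey: 22+11-36=0; pred: 84+18-16=86
Step 9: prey: 0+0-0=0; pred: 86+0-17=69
Step 10: prey: 0+0-0=0; pred: 69+0-13=56
Step 11: prey: 0+0-0=0; pred: 56+0-11=45
Step 12: prey: 0+0-0=0; pred: 45+0-9=36
Max prey = 82 at step 5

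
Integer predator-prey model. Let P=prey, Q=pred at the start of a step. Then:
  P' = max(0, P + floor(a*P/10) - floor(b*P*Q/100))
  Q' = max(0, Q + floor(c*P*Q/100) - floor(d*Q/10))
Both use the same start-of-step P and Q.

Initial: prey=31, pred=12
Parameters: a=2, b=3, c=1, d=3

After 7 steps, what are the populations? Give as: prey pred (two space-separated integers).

Step 1: prey: 31+6-11=26; pred: 12+3-3=12
Step 2: prey: 26+5-9=22; pred: 12+3-3=12
Step 3: prey: 22+4-7=19; pred: 12+2-3=11
Step 4: prey: 19+3-6=16; pred: 11+2-3=10
Step 5: prey: 16+3-4=15; pred: 10+1-3=8
Step 6: prey: 15+3-3=15; pred: 8+1-2=7
Step 7: prey: 15+3-3=15; pred: 7+1-2=6

Answer: 15 6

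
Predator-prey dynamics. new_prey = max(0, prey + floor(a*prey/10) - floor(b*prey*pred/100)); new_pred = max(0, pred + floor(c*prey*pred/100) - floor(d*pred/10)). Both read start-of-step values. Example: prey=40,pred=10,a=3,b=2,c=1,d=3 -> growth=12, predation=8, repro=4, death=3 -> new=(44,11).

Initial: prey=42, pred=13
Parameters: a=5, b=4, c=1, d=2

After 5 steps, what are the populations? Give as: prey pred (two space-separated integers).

Step 1: prey: 42+21-21=42; pred: 13+5-2=16
Step 2: prey: 42+21-26=37; pred: 16+6-3=19
Step 3: prey: 37+18-28=27; pred: 19+7-3=23
Step 4: prey: 27+13-24=16; pred: 23+6-4=25
Step 5: prey: 16+8-16=8; pred: 25+4-5=24

Answer: 8 24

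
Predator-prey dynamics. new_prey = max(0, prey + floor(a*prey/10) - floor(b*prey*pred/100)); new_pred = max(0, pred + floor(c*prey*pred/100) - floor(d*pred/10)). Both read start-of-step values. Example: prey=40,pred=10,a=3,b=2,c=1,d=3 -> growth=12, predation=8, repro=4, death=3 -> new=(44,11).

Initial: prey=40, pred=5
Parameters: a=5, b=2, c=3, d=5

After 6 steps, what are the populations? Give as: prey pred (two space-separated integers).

Step 1: prey: 40+20-4=56; pred: 5+6-2=9
Step 2: prey: 56+28-10=74; pred: 9+15-4=20
Step 3: prey: 74+37-29=82; pred: 20+44-10=54
Step 4: prey: 82+41-88=35; pred: 54+132-27=159
Step 5: prey: 35+17-111=0; pred: 159+166-79=246
Step 6: prey: 0+0-0=0; pred: 246+0-123=123

Answer: 0 123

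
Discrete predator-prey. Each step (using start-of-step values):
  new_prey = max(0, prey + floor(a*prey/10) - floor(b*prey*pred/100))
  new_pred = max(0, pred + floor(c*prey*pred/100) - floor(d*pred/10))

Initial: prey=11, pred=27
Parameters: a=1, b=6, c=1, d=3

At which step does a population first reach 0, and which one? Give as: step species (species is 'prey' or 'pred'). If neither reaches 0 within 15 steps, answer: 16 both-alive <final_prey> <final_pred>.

Answer: 1 prey

Derivation:
Step 1: prey: 11+1-17=0; pred: 27+2-8=21
First extinction: prey at step 1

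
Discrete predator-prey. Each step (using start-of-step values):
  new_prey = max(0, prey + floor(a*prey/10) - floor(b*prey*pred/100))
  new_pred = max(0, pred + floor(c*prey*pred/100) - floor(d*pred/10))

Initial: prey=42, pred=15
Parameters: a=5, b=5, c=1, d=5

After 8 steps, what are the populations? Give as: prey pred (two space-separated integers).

Step 1: prey: 42+21-31=32; pred: 15+6-7=14
Step 2: prey: 32+16-22=26; pred: 14+4-7=11
Step 3: prey: 26+13-14=25; pred: 11+2-5=8
Step 4: prey: 25+12-10=27; pred: 8+2-4=6
Step 5: prey: 27+13-8=32; pred: 6+1-3=4
Step 6: prey: 32+16-6=42; pred: 4+1-2=3
Step 7: prey: 42+21-6=57; pred: 3+1-1=3
Step 8: prey: 57+28-8=77; pred: 3+1-1=3

Answer: 77 3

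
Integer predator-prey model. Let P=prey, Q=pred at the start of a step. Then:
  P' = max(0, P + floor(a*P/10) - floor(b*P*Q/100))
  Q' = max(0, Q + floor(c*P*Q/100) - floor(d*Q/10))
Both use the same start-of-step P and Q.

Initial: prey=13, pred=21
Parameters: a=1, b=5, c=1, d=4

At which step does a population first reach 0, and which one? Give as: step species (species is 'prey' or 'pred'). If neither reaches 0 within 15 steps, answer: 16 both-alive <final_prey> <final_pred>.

Step 1: prey: 13+1-13=1; pred: 21+2-8=15
Step 2: prey: 1+0-0=1; pred: 15+0-6=9
Step 3: prey: 1+0-0=1; pred: 9+0-3=6
Step 4: prey: 1+0-0=1; pred: 6+0-2=4
Step 5: prey: 1+0-0=1; pred: 4+0-1=3
Step 6: prey: 1+0-0=1; pred: 3+0-1=2
Step 7: prey: 1+0-0=1; pred: 2+0-0=2
Steps 8-15: state stable at prey=1, pred=2 (no change)
No extinction within 15 steps

Answer: 16 both-alive 1 2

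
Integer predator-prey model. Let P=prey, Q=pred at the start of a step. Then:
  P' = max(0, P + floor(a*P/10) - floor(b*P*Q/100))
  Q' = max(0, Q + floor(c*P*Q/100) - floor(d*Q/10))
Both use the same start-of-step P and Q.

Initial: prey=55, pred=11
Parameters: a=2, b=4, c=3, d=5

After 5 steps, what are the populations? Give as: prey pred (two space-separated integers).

Step 1: prey: 55+11-24=42; pred: 11+18-5=24
Step 2: prey: 42+8-40=10; pred: 24+30-12=42
Step 3: prey: 10+2-16=0; pred: 42+12-21=33
Step 4: prey: 0+0-0=0; pred: 33+0-16=17
Step 5: prey: 0+0-0=0; pred: 17+0-8=9

Answer: 0 9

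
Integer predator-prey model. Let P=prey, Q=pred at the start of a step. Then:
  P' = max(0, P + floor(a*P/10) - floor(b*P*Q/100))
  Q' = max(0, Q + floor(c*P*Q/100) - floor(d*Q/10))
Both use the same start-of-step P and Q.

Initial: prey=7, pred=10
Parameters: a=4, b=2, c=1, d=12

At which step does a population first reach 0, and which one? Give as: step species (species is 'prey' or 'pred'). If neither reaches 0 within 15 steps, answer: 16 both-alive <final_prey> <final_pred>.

Answer: 1 pred

Derivation:
Step 1: prey: 7+2-1=8; pred: 10+0-12=0
First extinction: pred at step 1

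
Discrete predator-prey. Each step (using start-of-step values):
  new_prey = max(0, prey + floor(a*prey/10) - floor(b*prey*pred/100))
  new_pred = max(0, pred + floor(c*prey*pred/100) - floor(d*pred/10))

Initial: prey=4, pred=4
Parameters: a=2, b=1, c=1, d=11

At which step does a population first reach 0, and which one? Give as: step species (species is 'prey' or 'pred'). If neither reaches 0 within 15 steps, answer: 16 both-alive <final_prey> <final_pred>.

Answer: 1 pred

Derivation:
Step 1: prey: 4+0-0=4; pred: 4+0-4=0
First extinction: pred at step 1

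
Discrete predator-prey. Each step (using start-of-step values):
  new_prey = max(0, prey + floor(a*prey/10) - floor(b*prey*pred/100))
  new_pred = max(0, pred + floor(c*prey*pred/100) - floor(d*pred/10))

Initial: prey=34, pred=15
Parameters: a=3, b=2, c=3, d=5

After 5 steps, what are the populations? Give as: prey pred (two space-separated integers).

Answer: 2 32

Derivation:
Step 1: prey: 34+10-10=34; pred: 15+15-7=23
Step 2: prey: 34+10-15=29; pred: 23+23-11=35
Step 3: prey: 29+8-20=17; pred: 35+30-17=48
Step 4: prey: 17+5-16=6; pred: 48+24-24=48
Step 5: prey: 6+1-5=2; pred: 48+8-24=32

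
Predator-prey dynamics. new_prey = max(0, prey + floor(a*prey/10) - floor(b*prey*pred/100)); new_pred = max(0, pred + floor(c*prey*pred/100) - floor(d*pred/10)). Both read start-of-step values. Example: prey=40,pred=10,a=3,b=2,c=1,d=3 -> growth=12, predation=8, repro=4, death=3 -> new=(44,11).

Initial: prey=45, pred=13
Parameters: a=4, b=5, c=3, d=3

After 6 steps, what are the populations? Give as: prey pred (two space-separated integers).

Step 1: prey: 45+18-29=34; pred: 13+17-3=27
Step 2: prey: 34+13-45=2; pred: 27+27-8=46
Step 3: prey: 2+0-4=0; pred: 46+2-13=35
Step 4: prey: 0+0-0=0; pred: 35+0-10=25
Step 5: prey: 0+0-0=0; pred: 25+0-7=18
Step 6: prey: 0+0-0=0; pred: 18+0-5=13

Answer: 0 13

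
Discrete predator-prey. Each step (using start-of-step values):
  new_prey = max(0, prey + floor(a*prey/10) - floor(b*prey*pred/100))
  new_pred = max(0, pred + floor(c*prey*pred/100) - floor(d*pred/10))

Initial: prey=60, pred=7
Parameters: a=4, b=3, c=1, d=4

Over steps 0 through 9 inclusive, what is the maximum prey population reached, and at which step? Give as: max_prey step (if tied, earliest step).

Step 1: prey: 60+24-12=72; pred: 7+4-2=9
Step 2: prey: 72+28-19=81; pred: 9+6-3=12
Step 3: prey: 81+32-29=84; pred: 12+9-4=17
Step 4: prey: 84+33-42=75; pred: 17+14-6=25
Step 5: prey: 75+30-56=49; pred: 25+18-10=33
Step 6: prey: 49+19-48=20; pred: 33+16-13=36
Step 7: prey: 20+8-21=7; pred: 36+7-14=29
Step 8: prey: 7+2-6=3; pred: 29+2-11=20
Step 9: prey: 3+1-1=3; pred: 20+0-8=12
Max prey = 84 at step 3

Answer: 84 3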